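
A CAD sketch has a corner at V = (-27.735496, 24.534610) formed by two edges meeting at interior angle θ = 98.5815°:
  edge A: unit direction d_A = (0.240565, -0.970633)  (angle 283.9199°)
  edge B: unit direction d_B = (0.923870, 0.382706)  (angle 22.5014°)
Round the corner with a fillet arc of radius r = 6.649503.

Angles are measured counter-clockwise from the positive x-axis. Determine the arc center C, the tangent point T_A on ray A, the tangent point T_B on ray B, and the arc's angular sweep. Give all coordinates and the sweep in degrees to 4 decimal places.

bisector direction at 333.2106° = (0.892670,-0.450712)
center distance |VC| = r/sin(θ/2) = 6.649503/sin(49.2908°) = 8.772095
C = V + |VC|·bis = (-19.9049,20.5809)
T_A = V + ((C−V)·d_A)·d_A = V + 5.7213·d_A = (-26.3591,18.9813)
T_B = V + ((C−V)·d_B)·d_B = V + 5.7213·d_B = (-22.4497,26.7242)
sweep = 180° − θ = 81.4185°

center=(-19.9049,20.5809) T_A=(-26.3591,18.9813) T_B=(-22.4497,26.7242) sweep=81.4185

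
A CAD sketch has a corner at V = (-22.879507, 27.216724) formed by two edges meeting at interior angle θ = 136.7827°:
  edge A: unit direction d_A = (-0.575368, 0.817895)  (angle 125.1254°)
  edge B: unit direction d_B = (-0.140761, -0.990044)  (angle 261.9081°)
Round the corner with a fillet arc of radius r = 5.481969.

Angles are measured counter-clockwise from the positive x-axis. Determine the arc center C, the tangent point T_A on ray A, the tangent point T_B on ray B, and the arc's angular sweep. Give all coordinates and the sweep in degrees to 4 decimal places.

center=(-28.6125,25.8386) T_A=(-24.1289,28.9927) T_B=(-23.1852,25.0669) sweep=43.2173

bisector direction at 193.5168° = (-0.972302,-0.233730)
center distance |VC| = r/sin(θ/2) = 5.481969/sin(68.3914°) = 5.896360
C = V + |VC|·bis = (-28.6125,25.8386)
T_A = V + ((C−V)·d_A)·d_A = V + 2.1714·d_A = (-24.1289,28.9927)
T_B = V + ((C−V)·d_B)·d_B = V + 2.1714·d_B = (-23.1852,25.0669)
sweep = 180° − θ = 43.2173°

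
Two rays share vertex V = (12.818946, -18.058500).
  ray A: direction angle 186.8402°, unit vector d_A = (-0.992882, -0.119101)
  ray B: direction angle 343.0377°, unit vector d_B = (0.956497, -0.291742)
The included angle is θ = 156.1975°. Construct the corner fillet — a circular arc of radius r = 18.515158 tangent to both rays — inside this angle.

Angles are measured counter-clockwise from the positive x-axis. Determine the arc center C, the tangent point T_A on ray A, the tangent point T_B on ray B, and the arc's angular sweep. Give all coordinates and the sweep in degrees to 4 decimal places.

center=(11.1497,-36.9066) T_A=(8.9445,-18.5233) T_B=(16.5514,-19.1969) sweep=23.8025

bisector direction at 264.9389° = (-0.088217,-0.996101)
center distance |VC| = r/sin(θ/2) = 18.515158/sin(78.0987°) = 18.921894
C = V + |VC|·bis = (11.1497,-36.9066)
T_A = V + ((C−V)·d_A)·d_A = V + 3.9022·d_A = (8.9445,-18.5233)
T_B = V + ((C−V)·d_B)·d_B = V + 3.9022·d_B = (16.5514,-19.1969)
sweep = 180° − θ = 23.8025°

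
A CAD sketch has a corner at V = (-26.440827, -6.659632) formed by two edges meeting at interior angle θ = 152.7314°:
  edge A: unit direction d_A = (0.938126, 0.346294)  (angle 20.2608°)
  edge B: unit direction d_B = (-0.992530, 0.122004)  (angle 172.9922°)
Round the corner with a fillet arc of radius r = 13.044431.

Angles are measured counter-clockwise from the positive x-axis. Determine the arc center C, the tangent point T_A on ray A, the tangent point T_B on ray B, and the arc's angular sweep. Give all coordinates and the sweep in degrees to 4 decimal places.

bisector direction at 96.6265° = (-0.115397,0.993319)
center distance |VC| = r/sin(θ/2) = 13.044431/sin(76.3657°) = 13.422681
C = V + |VC|·bis = (-27.9898,6.6734)
T_A = V + ((C−V)·d_A)·d_A = V + 3.1640·d_A = (-23.4726,-5.5639)
T_B = V + ((C−V)·d_B)·d_B = V + 3.1640·d_B = (-29.5812,-6.2736)
sweep = 180° − θ = 27.2686°

center=(-27.9898,6.6734) T_A=(-23.4726,-5.5639) T_B=(-29.5812,-6.2736) sweep=27.2686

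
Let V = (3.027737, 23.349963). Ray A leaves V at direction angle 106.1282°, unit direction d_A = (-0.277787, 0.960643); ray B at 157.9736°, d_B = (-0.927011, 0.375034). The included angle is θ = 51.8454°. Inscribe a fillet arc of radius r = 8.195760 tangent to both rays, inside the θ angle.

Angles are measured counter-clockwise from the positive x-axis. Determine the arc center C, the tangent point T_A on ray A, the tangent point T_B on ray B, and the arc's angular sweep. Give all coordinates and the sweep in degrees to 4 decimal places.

bisector direction at 132.0509° = (-0.669791,0.742550)
center distance |VC| = r/sin(θ/2) = 8.195760/sin(25.9227°) = 18.747815
C = V + |VC|·bis = (-9.5294,37.2712)
T_A = V + ((C−V)·d_A)·d_A = V + 16.8615·d_A = (-1.6562,39.5478)
T_B = V + ((C−V)·d_B)·d_B = V + 16.8615·d_B = (-12.6031,29.6736)
sweep = 180° − θ = 128.1546°

center=(-9.5294,37.2712) T_A=(-1.6562,39.5478) T_B=(-12.6031,29.6736) sweep=128.1546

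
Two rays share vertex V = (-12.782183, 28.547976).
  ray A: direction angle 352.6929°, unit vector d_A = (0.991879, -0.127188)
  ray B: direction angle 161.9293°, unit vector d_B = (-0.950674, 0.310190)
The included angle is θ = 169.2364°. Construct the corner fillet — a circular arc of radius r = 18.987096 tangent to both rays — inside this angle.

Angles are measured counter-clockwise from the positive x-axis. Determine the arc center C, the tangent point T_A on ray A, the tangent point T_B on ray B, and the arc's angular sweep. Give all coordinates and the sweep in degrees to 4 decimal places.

center=(-8.5931,47.1534) T_A=(-11.0080,28.3205) T_B=(-14.4827,29.1028) sweep=10.7636

bisector direction at 77.3111° = (0.219657,0.975577)
center distance |VC| = r/sin(θ/2) = 18.987096/sin(84.6182°) = 19.071165
C = V + |VC|·bis = (-8.5931,47.1534)
T_A = V + ((C−V)·d_A)·d_A = V + 1.7887·d_A = (-11.0080,28.3205)
T_B = V + ((C−V)·d_B)·d_B = V + 1.7887·d_B = (-14.4827,29.1028)
sweep = 180° − θ = 10.7636°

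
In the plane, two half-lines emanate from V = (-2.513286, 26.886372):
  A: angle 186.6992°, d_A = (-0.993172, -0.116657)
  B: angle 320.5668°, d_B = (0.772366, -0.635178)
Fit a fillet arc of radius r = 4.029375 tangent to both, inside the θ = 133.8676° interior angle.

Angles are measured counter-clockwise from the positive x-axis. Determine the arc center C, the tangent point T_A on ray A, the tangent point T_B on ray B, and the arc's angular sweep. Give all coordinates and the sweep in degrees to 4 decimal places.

bisector direction at 253.6330° = (-0.281789,-0.959476)
center distance |VC| = r/sin(θ/2) = 4.029375/sin(66.9338°) = 4.379504
C = V + |VC|·bis = (-3.7474,22.6843)
T_A = V + ((C−V)·d_A)·d_A = V + 1.7159·d_A = (-4.2174,26.6862)
T_B = V + ((C−V)·d_B)·d_B = V + 1.7159·d_B = (-1.1880,25.7965)
sweep = 180° − θ = 46.1324°

center=(-3.7474,22.6843) T_A=(-4.2174,26.6862) T_B=(-1.1880,25.7965) sweep=46.1324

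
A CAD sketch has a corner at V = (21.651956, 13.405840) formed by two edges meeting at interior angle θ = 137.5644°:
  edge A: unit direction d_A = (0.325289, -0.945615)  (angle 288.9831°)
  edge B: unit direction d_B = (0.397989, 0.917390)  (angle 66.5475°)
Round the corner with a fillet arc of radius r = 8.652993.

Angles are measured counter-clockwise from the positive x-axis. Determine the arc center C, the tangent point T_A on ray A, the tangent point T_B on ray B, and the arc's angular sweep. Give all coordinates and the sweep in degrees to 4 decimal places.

center=(30.9271,13.0439) T_A=(22.7447,10.2292) T_B=(22.9889,16.4877) sweep=42.4356

bisector direction at 357.7653° = (0.999239,-0.038993)
center distance |VC| = r/sin(θ/2) = 8.652993/sin(68.7822°) = 9.282222
C = V + |VC|·bis = (30.9271,13.0439)
T_A = V + ((C−V)·d_A)·d_A = V + 3.3594·d_A = (22.7447,10.2292)
T_B = V + ((C−V)·d_B)·d_B = V + 3.3594·d_B = (22.9889,16.4877)
sweep = 180° − θ = 42.4356°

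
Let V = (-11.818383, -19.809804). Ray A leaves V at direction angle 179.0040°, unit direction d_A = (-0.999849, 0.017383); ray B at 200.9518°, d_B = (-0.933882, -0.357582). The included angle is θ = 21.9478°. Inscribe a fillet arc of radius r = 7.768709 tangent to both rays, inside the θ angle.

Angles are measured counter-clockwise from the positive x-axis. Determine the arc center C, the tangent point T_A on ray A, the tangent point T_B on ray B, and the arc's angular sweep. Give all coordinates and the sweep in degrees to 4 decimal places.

center=(-52.0113,-26.8809) T_A=(-51.8763,-19.1134) T_B=(-49.2334,-34.1360) sweep=158.0522

bisector direction at 189.9779° = (-0.984875,-0.173268)
center distance |VC| = r/sin(θ/2) = 7.768709/sin(10.9739°) = 40.810228
C = V + |VC|·bis = (-52.0113,-26.8809)
T_A = V + ((C−V)·d_A)·d_A = V + 40.0640·d_A = (-51.8763,-19.1134)
T_B = V + ((C−V)·d_B)·d_B = V + 40.0640·d_B = (-49.2334,-34.1360)
sweep = 180° − θ = 158.0522°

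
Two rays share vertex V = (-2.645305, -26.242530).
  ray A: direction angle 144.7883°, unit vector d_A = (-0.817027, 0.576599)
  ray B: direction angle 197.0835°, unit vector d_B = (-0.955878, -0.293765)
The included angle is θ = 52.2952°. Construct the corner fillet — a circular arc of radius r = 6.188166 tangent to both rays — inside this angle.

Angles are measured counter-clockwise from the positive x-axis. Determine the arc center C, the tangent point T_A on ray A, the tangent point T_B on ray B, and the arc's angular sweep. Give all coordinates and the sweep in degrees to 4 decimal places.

bisector direction at 170.9359° = (-0.987513,0.157539)
center distance |VC| = r/sin(θ/2) = 6.188166/sin(26.1476°) = 14.042150
C = V + |VC|·bis = (-16.5121,-24.0303)
T_A = V + ((C−V)·d_A)·d_A = V + 12.6051·d_A = (-12.9440,-18.9744)
T_B = V + ((C−V)·d_B)·d_B = V + 12.6051·d_B = (-14.6942,-29.9455)
sweep = 180° − θ = 127.7048°

center=(-16.5121,-24.0303) T_A=(-12.9440,-18.9744) T_B=(-14.6942,-29.9455) sweep=127.7048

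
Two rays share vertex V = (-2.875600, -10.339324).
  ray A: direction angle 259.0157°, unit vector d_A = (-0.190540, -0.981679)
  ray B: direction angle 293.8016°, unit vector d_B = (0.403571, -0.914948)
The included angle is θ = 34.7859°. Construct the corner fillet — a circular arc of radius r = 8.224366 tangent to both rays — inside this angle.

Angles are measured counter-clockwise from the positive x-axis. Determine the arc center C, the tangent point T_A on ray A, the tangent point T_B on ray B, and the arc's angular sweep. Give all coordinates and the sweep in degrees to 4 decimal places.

bisector direction at 276.4086° = (0.111619,-0.993751)
center distance |VC| = r/sin(θ/2) = 8.224366/sin(17.3929°) = 27.513292
C = V + |VC|·bis = (0.1954,-37.6807)
T_A = V + ((C−V)·d_A)·d_A = V + 26.2553·d_A = (-7.8783,-36.1136)
T_B = V + ((C−V)·d_B)·d_B = V + 26.2553·d_B = (7.7203,-34.3616)
sweep = 180° − θ = 145.2141°

center=(0.1954,-37.6807) T_A=(-7.8783,-36.1136) T_B=(7.7203,-34.3616) sweep=145.2141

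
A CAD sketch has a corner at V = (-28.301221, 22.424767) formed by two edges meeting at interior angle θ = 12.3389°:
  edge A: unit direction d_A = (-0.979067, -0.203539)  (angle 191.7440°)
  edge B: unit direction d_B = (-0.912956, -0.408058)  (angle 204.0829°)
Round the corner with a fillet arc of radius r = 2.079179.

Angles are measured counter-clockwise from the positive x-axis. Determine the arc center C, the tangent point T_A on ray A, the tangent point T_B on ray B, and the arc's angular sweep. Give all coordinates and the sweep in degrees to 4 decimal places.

center=(-46.7101,16.4741) T_A=(-47.1333,18.5098) T_B=(-45.8616,14.5759) sweep=167.6611

bisector direction at 197.9135° = (-0.951522,-0.307580)
center distance |VC| = r/sin(θ/2) = 2.079179/sin(6.1695°) = 19.346732
C = V + |VC|·bis = (-46.7101,16.4741)
T_A = V + ((C−V)·d_A)·d_A = V + 19.2347·d_A = (-47.1333,18.5098)
T_B = V + ((C−V)·d_B)·d_B = V + 19.2347·d_B = (-45.8616,14.5759)
sweep = 180° − θ = 167.6611°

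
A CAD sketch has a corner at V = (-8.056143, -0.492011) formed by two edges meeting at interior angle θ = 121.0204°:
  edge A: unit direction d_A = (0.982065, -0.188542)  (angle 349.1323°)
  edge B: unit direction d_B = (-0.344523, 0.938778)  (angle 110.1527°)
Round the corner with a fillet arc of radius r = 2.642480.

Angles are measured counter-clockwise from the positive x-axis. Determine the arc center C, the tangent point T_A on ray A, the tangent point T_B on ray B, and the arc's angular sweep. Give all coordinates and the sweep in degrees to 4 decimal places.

bisector direction at 49.6425° = (0.647555,0.762019)
center distance |VC| = r/sin(θ/2) = 2.642480/sin(60.5102°) = 3.035786
C = V + |VC|·bis = (-6.0903,1.8213)
T_A = V + ((C−V)·d_A)·d_A = V + 1.4944·d_A = (-6.5885,-0.7738)
T_B = V + ((C−V)·d_B)·d_B = V + 1.4944·d_B = (-8.5710,0.9109)
sweep = 180° − θ = 58.9796°

center=(-6.0903,1.8213) T_A=(-6.5885,-0.7738) T_B=(-8.5710,0.9109) sweep=58.9796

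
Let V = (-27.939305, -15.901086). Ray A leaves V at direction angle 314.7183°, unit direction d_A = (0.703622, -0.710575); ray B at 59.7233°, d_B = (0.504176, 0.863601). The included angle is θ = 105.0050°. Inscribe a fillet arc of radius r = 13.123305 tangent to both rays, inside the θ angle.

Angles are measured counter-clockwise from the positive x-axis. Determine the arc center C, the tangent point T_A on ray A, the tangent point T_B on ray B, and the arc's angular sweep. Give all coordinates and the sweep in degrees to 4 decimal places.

center=(-11.5295,-13.8220) T_A=(-20.8546,-23.0558) T_B=(-22.8628,-7.2055) sweep=74.9950

bisector direction at 7.2208° = (0.992069,0.125693)
center distance |VC| = r/sin(θ/2) = 13.123305/sin(52.5025°) = 16.541010
C = V + |VC|·bis = (-11.5295,-13.8220)
T_A = V + ((C−V)·d_A)·d_A = V + 10.0690·d_A = (-20.8546,-23.0558)
T_B = V + ((C−V)·d_B)·d_B = V + 10.0690·d_B = (-22.8628,-7.2055)
sweep = 180° − θ = 74.9950°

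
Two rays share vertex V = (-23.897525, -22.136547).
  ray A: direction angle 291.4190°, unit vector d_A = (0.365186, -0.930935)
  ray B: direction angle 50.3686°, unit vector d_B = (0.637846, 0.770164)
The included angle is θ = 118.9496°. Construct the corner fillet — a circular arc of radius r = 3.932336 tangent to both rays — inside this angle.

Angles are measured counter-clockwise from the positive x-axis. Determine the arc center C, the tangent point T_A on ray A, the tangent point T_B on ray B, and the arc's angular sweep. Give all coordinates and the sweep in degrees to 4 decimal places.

center=(-19.3900,-22.8590) T_A=(-23.0508,-24.2951) T_B=(-22.4186,-20.3508) sweep=61.0504

bisector direction at 350.8938° = (0.987397,-0.158265)
center distance |VC| = r/sin(θ/2) = 3.932336/sin(59.4748°) = 4.565021
C = V + |VC|·bis = (-19.3900,-22.8590)
T_A = V + ((C−V)·d_A)·d_A = V + 2.3187·d_A = (-23.0508,-24.2951)
T_B = V + ((C−V)·d_B)·d_B = V + 2.3187·d_B = (-22.4186,-20.3508)
sweep = 180° − θ = 61.0504°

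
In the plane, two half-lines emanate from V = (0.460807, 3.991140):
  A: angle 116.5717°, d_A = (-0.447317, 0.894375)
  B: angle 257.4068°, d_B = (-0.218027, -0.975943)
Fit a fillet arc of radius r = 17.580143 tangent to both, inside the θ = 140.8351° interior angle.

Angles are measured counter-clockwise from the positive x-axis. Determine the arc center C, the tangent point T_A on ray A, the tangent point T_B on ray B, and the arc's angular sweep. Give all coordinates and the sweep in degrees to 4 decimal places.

bisector direction at 186.9892° = (-0.992569,-0.121683)
center distance |VC| = r/sin(θ/2) = 17.580143/sin(70.4176°) = 18.659400
C = V + |VC|·bis = (-18.0599,1.7206)
T_A = V + ((C−V)·d_A)·d_A = V + 6.2539·d_A = (-2.3367,9.5845)
T_B = V + ((C−V)·d_B)·d_B = V + 6.2539·d_B = (-0.9027,-2.1123)
sweep = 180° − θ = 39.1649°

center=(-18.0599,1.7206) T_A=(-2.3367,9.5845) T_B=(-0.9027,-2.1123) sweep=39.1649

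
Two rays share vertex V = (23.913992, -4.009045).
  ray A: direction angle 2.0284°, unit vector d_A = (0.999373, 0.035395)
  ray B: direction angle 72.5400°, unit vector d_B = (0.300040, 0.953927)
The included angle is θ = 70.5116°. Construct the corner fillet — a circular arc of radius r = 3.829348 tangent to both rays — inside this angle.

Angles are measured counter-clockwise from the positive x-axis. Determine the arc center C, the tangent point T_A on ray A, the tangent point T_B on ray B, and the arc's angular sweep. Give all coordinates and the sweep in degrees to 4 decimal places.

bisector direction at 37.2842° = (0.795641,0.605769)
center distance |VC| = r/sin(θ/2) = 3.829348/sin(35.2558°) = 6.634032
C = V + |VC|·bis = (29.1923,0.0096)
T_A = V + ((C−V)·d_A)·d_A = V + 5.4172·d_A = (29.3278,-3.8173)
T_B = V + ((C−V)·d_B)·d_B = V + 5.4172·d_B = (25.5394,1.1586)
sweep = 180° − θ = 109.4884°

center=(29.1923,0.0096) T_A=(29.3278,-3.8173) T_B=(25.5394,1.1586) sweep=109.4884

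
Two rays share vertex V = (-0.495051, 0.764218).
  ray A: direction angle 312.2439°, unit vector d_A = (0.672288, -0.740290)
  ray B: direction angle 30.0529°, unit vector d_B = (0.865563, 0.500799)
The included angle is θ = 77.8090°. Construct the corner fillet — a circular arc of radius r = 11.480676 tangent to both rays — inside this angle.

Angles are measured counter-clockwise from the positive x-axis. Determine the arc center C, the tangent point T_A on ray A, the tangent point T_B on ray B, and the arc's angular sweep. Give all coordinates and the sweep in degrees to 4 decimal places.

bisector direction at 351.1484° = (0.988090,-0.153876)
center distance |VC| = r/sin(θ/2) = 11.480676/sin(38.9045°) = 18.280627
C = V + |VC|·bis = (17.5679,-2.0487)
T_A = V + ((C−V)·d_A)·d_A = V + 14.2259·d_A = (9.0688,-9.7670)
T_B = V + ((C−V)·d_B)·d_B = V + 14.2259·d_B = (11.8183,7.8885)
sweep = 180° − θ = 102.1910°

center=(17.5679,-2.0487) T_A=(9.0688,-9.7670) T_B=(11.8183,7.8885) sweep=102.1910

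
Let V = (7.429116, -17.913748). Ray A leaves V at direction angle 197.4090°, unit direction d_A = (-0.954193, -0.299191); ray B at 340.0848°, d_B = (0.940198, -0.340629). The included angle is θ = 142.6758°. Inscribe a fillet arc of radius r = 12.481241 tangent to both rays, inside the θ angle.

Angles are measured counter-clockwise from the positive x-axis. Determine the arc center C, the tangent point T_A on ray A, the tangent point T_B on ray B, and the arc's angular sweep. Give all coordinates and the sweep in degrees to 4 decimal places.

bisector direction at 268.7469° = (-0.021869,-0.999761)
center distance |VC| = r/sin(θ/2) = 12.481241/sin(71.3379°) = 13.173896
C = V + |VC|·bis = (7.1410,-31.0845)
T_A = V + ((C−V)·d_A)·d_A = V + 4.2155·d_A = (3.4067,-19.1750)
T_B = V + ((C−V)·d_B)·d_B = V + 4.2155·d_B = (11.3925,-19.3497)
sweep = 180° − θ = 37.3242°

center=(7.1410,-31.0845) T_A=(3.4067,-19.1750) T_B=(11.3925,-19.3497) sweep=37.3242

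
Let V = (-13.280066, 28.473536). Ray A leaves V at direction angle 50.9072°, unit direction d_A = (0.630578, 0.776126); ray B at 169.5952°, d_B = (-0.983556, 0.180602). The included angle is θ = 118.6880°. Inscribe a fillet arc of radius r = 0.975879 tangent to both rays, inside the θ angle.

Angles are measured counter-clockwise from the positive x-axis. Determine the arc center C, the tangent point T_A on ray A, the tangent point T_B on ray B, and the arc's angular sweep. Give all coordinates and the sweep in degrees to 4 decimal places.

bisector direction at 110.2512° = (-0.346137,0.938184)
center distance |VC| = r/sin(θ/2) = 0.975879/sin(59.3440°) = 1.134421
C = V + |VC|·bis = (-13.6727,29.5378)
T_A = V + ((C−V)·d_A)·d_A = V + 0.5784·d_A = (-12.9153,28.9225)
T_B = V + ((C−V)·d_B)·d_B = V + 0.5784·d_B = (-13.8490,28.5780)
sweep = 180° − θ = 61.3120°

center=(-13.6727,29.5378) T_A=(-12.9153,28.9225) T_B=(-13.8490,28.5780) sweep=61.3120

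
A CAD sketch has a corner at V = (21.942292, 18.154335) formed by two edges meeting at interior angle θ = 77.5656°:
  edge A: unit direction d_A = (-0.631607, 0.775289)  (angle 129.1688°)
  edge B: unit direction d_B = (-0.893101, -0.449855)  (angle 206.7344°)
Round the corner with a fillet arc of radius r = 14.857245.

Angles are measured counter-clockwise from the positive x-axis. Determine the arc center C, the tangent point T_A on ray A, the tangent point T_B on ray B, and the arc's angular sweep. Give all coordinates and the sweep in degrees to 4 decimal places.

center=(-1.2548,23.1055) T_A=(10.2638,32.4895) T_B=(5.4288,9.8365) sweep=102.4344

bisector direction at 167.9516° = (-0.977972,0.208738)
center distance |VC| = r/sin(θ/2) = 14.857245/sin(38.7828°) = 23.719605
C = V + |VC|·bis = (-1.2548,23.1055)
T_A = V + ((C−V)·d_A)·d_A = V + 18.4900·d_A = (10.2638,32.4895)
T_B = V + ((C−V)·d_B)·d_B = V + 18.4900·d_B = (5.4288,9.8365)
sweep = 180° − θ = 102.4344°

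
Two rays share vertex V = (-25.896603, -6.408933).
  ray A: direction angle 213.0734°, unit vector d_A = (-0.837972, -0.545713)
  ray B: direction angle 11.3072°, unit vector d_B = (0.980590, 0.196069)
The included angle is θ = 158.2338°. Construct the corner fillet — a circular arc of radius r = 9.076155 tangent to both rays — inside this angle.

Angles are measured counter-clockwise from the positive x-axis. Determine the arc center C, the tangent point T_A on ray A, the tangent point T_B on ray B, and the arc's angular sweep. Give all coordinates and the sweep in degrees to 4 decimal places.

bisector direction at 292.1903° = (0.377684,-0.925935)
center distance |VC| = r/sin(θ/2) = 9.076155/sin(79.1169°) = 9.242384
C = V + |VC|·bis = (-22.4059,-14.9668)
T_A = V + ((C−V)·d_A)·d_A = V + 1.7450·d_A = (-27.3589,-7.3612)
T_B = V + ((C−V)·d_B)·d_B = V + 1.7450·d_B = (-24.1855,-6.0668)
sweep = 180° − θ = 21.7662°

center=(-22.4059,-14.9668) T_A=(-27.3589,-7.3612) T_B=(-24.1855,-6.0668) sweep=21.7662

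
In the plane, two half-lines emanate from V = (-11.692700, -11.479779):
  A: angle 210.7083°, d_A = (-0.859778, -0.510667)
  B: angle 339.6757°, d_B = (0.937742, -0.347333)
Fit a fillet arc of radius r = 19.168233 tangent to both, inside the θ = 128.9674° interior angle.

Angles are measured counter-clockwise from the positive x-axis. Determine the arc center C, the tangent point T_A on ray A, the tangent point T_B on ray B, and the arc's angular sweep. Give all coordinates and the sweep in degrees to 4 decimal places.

center=(-9.7706,-32.6325) T_A=(-19.5592,-16.1521) T_B=(-3.1129,-14.6577) sweep=51.0326

bisector direction at 275.1920° = (0.090494,-0.995897)
center distance |VC| = r/sin(θ/2) = 19.168233/sin(64.4837°) = 21.239915
C = V + |VC|·bis = (-9.7706,-32.6325)
T_A = V + ((C−V)·d_A)·d_A = V + 9.1495·d_A = (-19.5592,-16.1521)
T_B = V + ((C−V)·d_B)·d_B = V + 9.1495·d_B = (-3.1129,-14.6577)
sweep = 180° − θ = 51.0326°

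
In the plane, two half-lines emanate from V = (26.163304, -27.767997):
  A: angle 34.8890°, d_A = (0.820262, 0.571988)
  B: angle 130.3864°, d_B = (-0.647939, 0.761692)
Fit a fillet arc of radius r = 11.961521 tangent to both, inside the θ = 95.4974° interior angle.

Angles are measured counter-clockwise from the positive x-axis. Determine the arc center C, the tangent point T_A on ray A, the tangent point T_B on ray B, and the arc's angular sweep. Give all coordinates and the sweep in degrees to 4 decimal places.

bisector direction at 82.6377° = (0.128143,0.991756)
center distance |VC| = r/sin(θ/2) = 11.961521/sin(47.7487°) = 16.159787
C = V + |VC|·bis = (28.2341,-11.7414)
T_A = V + ((C−V)·d_A)·d_A = V + 10.8656·d_A = (35.0759,-21.5530)
T_B = V + ((C−V)·d_B)·d_B = V + 10.8656·d_B = (19.1231,-19.4918)
sweep = 180° − θ = 84.5026°

center=(28.2341,-11.7414) T_A=(35.0759,-21.5530) T_B=(19.1231,-19.4918) sweep=84.5026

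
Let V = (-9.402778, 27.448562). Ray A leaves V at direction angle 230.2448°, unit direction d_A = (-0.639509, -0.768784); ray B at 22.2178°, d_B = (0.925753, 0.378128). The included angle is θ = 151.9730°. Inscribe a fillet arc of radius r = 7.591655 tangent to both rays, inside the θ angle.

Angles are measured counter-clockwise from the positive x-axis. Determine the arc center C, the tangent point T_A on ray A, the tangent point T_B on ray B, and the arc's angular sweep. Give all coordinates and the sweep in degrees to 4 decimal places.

center=(-4.7781,21.1370) T_A=(-10.6145,25.9919) T_B=(-7.6487,28.1650) sweep=28.0270

bisector direction at 306.2313° = (0.591046,-0.806638)
center distance |VC| = r/sin(θ/2) = 7.591655/sin(75.9865°) = 7.824523
C = V + |VC|·bis = (-4.7781,21.1370)
T_A = V + ((C−V)·d_A)·d_A = V + 1.8947·d_A = (-10.6145,25.9919)
T_B = V + ((C−V)·d_B)·d_B = V + 1.8947·d_B = (-7.6487,28.1650)
sweep = 180° − θ = 28.0270°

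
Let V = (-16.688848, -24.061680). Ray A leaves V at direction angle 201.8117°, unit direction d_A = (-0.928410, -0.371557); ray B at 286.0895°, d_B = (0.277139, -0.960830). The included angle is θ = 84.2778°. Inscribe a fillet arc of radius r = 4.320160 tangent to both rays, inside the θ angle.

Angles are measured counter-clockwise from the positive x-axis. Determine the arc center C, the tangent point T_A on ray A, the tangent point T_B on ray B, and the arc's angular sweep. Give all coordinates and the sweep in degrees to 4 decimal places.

center=(-19.5165,-29.8466) T_A=(-21.1217,-25.8358) T_B=(-15.3656,-28.6494) sweep=95.7222

bisector direction at 243.9506° = (-0.439146,-0.898416)
center distance |VC| = r/sin(θ/2) = 4.320160/sin(42.1389°) = 6.439060
C = V + |VC|·bis = (-19.5165,-29.8466)
T_A = V + ((C−V)·d_A)·d_A = V + 4.7747·d_A = (-21.1217,-25.8358)
T_B = V + ((C−V)·d_B)·d_B = V + 4.7747·d_B = (-15.3656,-28.6494)
sweep = 180° − θ = 95.7222°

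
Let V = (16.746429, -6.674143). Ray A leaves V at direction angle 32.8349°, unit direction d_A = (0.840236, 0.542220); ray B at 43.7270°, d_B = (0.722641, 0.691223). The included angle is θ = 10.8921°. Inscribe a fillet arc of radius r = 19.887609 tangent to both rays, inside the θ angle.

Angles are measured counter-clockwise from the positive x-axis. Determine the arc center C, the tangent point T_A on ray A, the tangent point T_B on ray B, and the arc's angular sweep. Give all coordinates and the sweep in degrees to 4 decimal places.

bisector direction at 38.2810° = (0.784982,0.619518)
center distance |VC| = r/sin(θ/2) = 19.887609/sin(5.4460°) = 209.545210
C = V + |VC|·bis = (181.2357,123.1429)
T_A = V + ((C−V)·d_A)·d_A = V + 208.5993·d_A = (192.0192,106.4326)
T_B = V + ((C−V)·d_B)·d_B = V + 208.5993·d_B = (167.4890,137.5145)
sweep = 180° − θ = 169.1079°

center=(181.2357,123.1429) T_A=(192.0192,106.4326) T_B=(167.4890,137.5145) sweep=169.1079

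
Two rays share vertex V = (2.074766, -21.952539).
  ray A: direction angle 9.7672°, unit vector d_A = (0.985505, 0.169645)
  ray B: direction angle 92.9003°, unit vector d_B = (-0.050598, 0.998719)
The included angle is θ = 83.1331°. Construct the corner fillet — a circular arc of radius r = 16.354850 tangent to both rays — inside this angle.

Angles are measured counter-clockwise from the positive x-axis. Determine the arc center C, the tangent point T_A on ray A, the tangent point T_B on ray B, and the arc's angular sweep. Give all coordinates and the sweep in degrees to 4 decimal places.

bisector direction at 51.3338° = (0.624783,0.780799)
center distance |VC| = r/sin(θ/2) = 16.354850/sin(41.5665°) = 24.649749
C = V + |VC|·bis = (17.4755,-2.7061)
T_A = V + ((C−V)·d_A)·d_A = V + 18.4426·d_A = (20.2500,-18.8238)
T_B = V + ((C−V)·d_B)·d_B = V + 18.4426·d_B = (1.1416,-3.5336)
sweep = 180° − θ = 96.8669°

center=(17.4755,-2.7061) T_A=(20.2500,-18.8238) T_B=(1.1416,-3.5336) sweep=96.8669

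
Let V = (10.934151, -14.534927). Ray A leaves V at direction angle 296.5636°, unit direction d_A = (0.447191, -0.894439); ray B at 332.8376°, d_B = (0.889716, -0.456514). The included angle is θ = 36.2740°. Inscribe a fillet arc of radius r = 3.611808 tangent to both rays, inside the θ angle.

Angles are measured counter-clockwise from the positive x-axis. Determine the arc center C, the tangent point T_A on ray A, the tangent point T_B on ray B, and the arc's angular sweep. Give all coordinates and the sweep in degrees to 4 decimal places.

bisector direction at 314.7006° = (0.703402,-0.710792)
center distance |VC| = r/sin(θ/2) = 3.611808/sin(18.1370°) = 11.602705
C = V + |VC|·bis = (19.0955,-22.7820)
T_A = V + ((C−V)·d_A)·d_A = V + 11.0262·d_A = (15.8650,-24.3972)
T_B = V + ((C−V)·d_B)·d_B = V + 11.0262·d_B = (20.7444,-19.5686)
sweep = 180° − θ = 143.7260°

center=(19.0955,-22.7820) T_A=(15.8650,-24.3972) T_B=(20.7444,-19.5686) sweep=143.7260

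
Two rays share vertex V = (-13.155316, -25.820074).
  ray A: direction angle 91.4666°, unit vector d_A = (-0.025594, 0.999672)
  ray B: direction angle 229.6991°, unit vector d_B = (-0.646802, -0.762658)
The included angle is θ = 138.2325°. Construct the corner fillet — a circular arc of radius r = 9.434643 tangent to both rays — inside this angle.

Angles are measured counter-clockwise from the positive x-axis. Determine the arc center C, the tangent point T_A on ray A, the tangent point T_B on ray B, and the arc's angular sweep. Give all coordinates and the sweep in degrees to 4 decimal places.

bisector direction at 160.5829° = (-0.943123,0.332443)
center distance |VC| = r/sin(θ/2) = 9.434643/sin(69.1162°) = 10.098027
C = V + |VC|·bis = (-22.6790,-22.4631)
T_A = V + ((C−V)·d_A)·d_A = V + 3.5997·d_A = (-13.2474,-22.2216)
T_B = V + ((C−V)·d_B)·d_B = V + 3.5997·d_B = (-15.4836,-28.5654)
sweep = 180° − θ = 41.7675°

center=(-22.6790,-22.4631) T_A=(-13.2474,-22.2216) T_B=(-15.4836,-28.5654) sweep=41.7675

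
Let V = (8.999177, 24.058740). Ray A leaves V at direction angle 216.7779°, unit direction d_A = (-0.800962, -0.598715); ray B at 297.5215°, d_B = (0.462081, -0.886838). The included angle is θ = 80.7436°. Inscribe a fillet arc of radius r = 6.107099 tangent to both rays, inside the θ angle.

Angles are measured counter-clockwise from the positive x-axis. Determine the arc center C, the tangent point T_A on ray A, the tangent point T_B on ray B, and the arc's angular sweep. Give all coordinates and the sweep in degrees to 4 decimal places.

bisector direction at 257.1497° = (-0.222404,-0.974954)
center distance |VC| = r/sin(θ/2) = 6.107099/sin(40.3718°) = 9.428246
C = V + |VC|·bis = (6.9023,14.8666)
T_A = V + ((C−V)·d_A)·d_A = V + 7.1830·d_A = (3.2459,19.7582)
T_B = V + ((C−V)·d_B)·d_B = V + 7.1830·d_B = (12.3183,17.6886)
sweep = 180° − θ = 99.2564°

center=(6.9023,14.8666) T_A=(3.2459,19.7582) T_B=(12.3183,17.6886) sweep=99.2564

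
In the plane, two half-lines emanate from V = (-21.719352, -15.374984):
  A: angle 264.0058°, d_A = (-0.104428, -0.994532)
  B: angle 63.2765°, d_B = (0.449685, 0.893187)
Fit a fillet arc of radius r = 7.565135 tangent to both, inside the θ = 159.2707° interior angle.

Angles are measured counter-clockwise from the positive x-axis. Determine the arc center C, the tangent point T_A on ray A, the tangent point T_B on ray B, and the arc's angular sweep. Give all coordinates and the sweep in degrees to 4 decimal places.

bisector direction at 343.6412° = (0.959517,-0.281652)
center distance |VC| = r/sin(θ/2) = 7.565135/sin(79.6354°) = 7.690626
C = V + |VC|·bis = (-14.3401,-17.5411)
T_A = V + ((C−V)·d_A)·d_A = V + 1.3836·d_A = (-21.8638,-16.7511)
T_B = V + ((C−V)·d_B)·d_B = V + 1.3836·d_B = (-21.0972,-14.1391)
sweep = 180° − θ = 20.7293°

center=(-14.3401,-17.5411) T_A=(-21.8638,-16.7511) T_B=(-21.0972,-14.1391) sweep=20.7293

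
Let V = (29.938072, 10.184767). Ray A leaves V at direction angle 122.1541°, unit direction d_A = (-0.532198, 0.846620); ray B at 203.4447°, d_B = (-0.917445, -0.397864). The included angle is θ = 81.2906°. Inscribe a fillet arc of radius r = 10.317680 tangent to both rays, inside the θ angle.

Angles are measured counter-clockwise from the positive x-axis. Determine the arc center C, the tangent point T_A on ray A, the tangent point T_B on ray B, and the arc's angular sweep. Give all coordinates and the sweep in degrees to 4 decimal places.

center=(14.8066,14.8689) T_A=(23.5418,20.3600) T_B=(18.9117,5.4030) sweep=98.7094

bisector direction at 162.7994° = (-0.955275,0.295718)
center distance |VC| = r/sin(θ/2) = 10.317680/sin(40.6453°) = 15.839863
C = V + |VC|·bis = (14.8066,14.8689)
T_A = V + ((C−V)·d_A)·d_A = V + 12.0186·d_A = (23.5418,20.3600)
T_B = V + ((C−V)·d_B)·d_B = V + 12.0186·d_B = (18.9117,5.4030)
sweep = 180° − θ = 98.7094°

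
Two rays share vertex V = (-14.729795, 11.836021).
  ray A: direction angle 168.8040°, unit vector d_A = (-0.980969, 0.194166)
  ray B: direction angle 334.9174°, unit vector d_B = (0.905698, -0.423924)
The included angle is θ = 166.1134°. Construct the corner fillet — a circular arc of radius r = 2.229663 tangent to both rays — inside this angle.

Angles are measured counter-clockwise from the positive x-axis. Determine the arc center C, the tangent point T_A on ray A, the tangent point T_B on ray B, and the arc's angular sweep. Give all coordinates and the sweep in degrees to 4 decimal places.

bisector direction at 251.8607° = (-0.311328,-0.950302)
center distance |VC| = r/sin(θ/2) = 2.229663/sin(83.0567°) = 2.246136
C = V + |VC|·bis = (-15.4291,9.7015)
T_A = V + ((C−V)·d_A)·d_A = V + 0.2715·d_A = (-14.9962,11.8887)
T_B = V + ((C−V)·d_B)·d_B = V + 0.2715·d_B = (-14.4839,11.7209)
sweep = 180° − θ = 13.8866°

center=(-15.4291,9.7015) T_A=(-14.9962,11.8887) T_B=(-14.4839,11.7209) sweep=13.8866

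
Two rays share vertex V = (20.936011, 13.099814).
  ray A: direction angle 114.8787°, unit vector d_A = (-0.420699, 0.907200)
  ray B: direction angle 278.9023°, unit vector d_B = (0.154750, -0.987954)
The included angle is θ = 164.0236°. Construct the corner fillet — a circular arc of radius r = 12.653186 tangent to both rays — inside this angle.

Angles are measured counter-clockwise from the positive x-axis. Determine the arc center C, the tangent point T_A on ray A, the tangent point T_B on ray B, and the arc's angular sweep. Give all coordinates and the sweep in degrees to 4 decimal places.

center=(8.7100,9.3875) T_A=(20.1890,14.7107) T_B=(21.2108,11.3456) sweep=15.9764

bisector direction at 196.8905° = (-0.956862,-0.290544)
center distance |VC| = r/sin(θ/2) = 12.653186/sin(82.0118°) = 12.777167
C = V + |VC|·bis = (8.7100,9.3875)
T_A = V + ((C−V)·d_A)·d_A = V + 1.7756·d_A = (20.1890,14.7107)
T_B = V + ((C−V)·d_B)·d_B = V + 1.7756·d_B = (21.2108,11.3456)
sweep = 180° − θ = 15.9764°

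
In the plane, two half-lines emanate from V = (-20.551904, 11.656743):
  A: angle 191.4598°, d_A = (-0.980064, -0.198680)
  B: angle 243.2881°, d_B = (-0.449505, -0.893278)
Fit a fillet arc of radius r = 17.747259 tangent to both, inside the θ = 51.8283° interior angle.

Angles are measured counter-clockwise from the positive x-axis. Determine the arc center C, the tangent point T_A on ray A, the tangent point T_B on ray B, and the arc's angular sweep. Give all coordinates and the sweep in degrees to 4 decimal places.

center=(-52.8238,-12.9937) T_A=(-56.3498,4.3997) T_B=(-36.9705,-20.9712) sweep=128.1717

bisector direction at 217.3739° = (-0.794691,-0.607015)
center distance |VC| = r/sin(θ/2) = 17.747259/sin(25.9141°) = 40.609353
C = V + |VC|·bis = (-52.8238,-12.9937)
T_A = V + ((C−V)·d_A)·d_A = V + 36.5261·d_A = (-56.3498,4.3997)
T_B = V + ((C−V)·d_B)·d_B = V + 36.5261·d_B = (-36.9705,-20.9712)
sweep = 180° − θ = 128.1717°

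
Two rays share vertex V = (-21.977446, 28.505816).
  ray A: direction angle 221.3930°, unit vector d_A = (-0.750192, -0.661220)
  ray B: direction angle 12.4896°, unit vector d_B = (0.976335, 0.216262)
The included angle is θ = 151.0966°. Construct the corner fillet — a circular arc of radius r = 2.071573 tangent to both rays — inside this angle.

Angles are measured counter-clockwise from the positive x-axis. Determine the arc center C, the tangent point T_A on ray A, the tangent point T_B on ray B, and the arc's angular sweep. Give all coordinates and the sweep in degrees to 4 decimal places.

center=(-21.0082,26.5987) T_A=(-22.3780,28.1528) T_B=(-21.4562,28.6213) sweep=28.9034

bisector direction at 296.9413° = (0.453077,-0.891471)
center distance |VC| = r/sin(θ/2) = 2.071573/sin(75.5483°) = 2.139263
C = V + |VC|·bis = (-21.0082,26.5987)
T_A = V + ((C−V)·d_A)·d_A = V + 0.5339·d_A = (-22.3780,28.1528)
T_B = V + ((C−V)·d_B)·d_B = V + 0.5339·d_B = (-21.4562,28.6213)
sweep = 180° − θ = 28.9034°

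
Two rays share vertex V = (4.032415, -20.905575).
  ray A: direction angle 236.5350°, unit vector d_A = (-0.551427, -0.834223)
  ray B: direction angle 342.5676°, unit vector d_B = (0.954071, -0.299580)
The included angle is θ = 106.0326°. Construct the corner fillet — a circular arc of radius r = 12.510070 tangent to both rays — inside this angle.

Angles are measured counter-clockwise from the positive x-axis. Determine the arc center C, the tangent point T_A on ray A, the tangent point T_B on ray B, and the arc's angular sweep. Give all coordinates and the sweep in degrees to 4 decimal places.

bisector direction at 289.5513° = (0.334651,-0.942342)
center distance |VC| = r/sin(θ/2) = 12.510070/sin(53.0163°) = 15.660948
C = V + |VC|·bis = (9.2734,-35.6635)
T_A = V + ((C−V)·d_A)·d_A = V + 9.4214·d_A = (-1.1628,-28.7652)
T_B = V + ((C−V)·d_B)·d_B = V + 9.4214·d_B = (13.0211,-23.7281)
sweep = 180° − θ = 73.9674°

center=(9.2734,-35.6635) T_A=(-1.1628,-28.7652) T_B=(13.0211,-23.7281) sweep=73.9674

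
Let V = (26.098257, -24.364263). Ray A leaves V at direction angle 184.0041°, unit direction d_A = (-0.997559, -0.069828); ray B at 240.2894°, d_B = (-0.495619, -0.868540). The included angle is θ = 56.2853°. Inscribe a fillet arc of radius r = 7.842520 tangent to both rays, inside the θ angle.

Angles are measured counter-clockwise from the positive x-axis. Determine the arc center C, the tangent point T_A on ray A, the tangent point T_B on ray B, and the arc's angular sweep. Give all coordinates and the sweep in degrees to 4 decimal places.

center=(12.0202,-33.2114) T_A=(11.4726,-25.3880) T_B=(18.8318,-37.0983) sweep=123.7147

bisector direction at 212.1467° = (-0.846688,-0.532090)
center distance |VC| = r/sin(θ/2) = 7.842520/sin(28.1426°) = 16.627190
C = V + |VC|·bis = (12.0202,-33.2114)
T_A = V + ((C−V)·d_A)·d_A = V + 14.6615·d_A = (11.4726,-25.3880)
T_B = V + ((C−V)·d_B)·d_B = V + 14.6615·d_B = (18.8318,-37.0983)
sweep = 180° − θ = 123.7147°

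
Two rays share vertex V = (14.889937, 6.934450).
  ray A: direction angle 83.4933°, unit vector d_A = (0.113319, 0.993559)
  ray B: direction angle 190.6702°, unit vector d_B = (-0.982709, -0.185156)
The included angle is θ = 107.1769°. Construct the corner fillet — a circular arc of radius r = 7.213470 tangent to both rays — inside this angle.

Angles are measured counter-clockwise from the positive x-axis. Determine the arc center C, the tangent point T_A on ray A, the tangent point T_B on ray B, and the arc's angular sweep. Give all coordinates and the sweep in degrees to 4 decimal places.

bisector direction at 137.0818° = (-0.732326,0.680954)
center distance |VC| = r/sin(θ/2) = 7.213470/sin(53.5885°) = 8.963347
C = V + |VC|·bis = (8.3258,13.0381)
T_A = V + ((C−V)·d_A)·d_A = V + 5.3205·d_A = (15.4928,12.2207)
T_B = V + ((C−V)·d_B)·d_B = V + 5.3205·d_B = (9.6615,5.9493)
sweep = 180° − θ = 72.8231°

center=(8.3258,13.0381) T_A=(15.4928,12.2207) T_B=(9.6615,5.9493) sweep=72.8231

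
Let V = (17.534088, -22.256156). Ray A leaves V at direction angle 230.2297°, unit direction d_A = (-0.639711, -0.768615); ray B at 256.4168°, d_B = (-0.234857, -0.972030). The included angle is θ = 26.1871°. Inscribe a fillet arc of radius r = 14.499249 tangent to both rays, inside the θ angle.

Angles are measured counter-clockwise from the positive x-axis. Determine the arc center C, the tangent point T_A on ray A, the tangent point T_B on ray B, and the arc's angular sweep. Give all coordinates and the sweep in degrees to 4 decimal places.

center=(-11.2003,-79.4459) T_A=(-22.3446,-70.1706) T_B=(2.8934,-82.8511) sweep=153.8129

bisector direction at 243.3233° = (-0.448956,-0.893554)
center distance |VC| = r/sin(θ/2) = 14.499249/sin(13.0936°) = 64.002572
C = V + |VC|·bis = (-11.2003,-79.4459)
T_A = V + ((C−V)·d_A)·d_A = V + 62.3386·d_A = (-22.3446,-70.1706)
T_B = V + ((C−V)·d_B)·d_B = V + 62.3386·d_B = (2.8934,-82.8511)
sweep = 180° − θ = 153.8129°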